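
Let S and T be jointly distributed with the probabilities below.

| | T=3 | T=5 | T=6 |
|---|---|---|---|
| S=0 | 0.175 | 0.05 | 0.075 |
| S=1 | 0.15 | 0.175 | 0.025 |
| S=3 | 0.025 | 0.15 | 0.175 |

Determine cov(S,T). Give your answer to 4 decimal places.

E[S] = 1.4,  E[T] = 4.575
E[ST] = 7.1
cov(S,T) = E[ST] − E[S]E[T] = 7.1 − (1.4)(4.575) = 0.695

0.6950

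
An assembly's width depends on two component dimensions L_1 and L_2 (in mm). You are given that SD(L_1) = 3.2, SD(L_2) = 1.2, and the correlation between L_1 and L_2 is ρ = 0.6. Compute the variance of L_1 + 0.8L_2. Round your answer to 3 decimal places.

var(L_1) = (3.2)² = 10.24;  var(L_2) = (1.2)² = 1.44
cov(L_1,L_2) = ρ·SD(L_1)·SD(L_2) = 0.6·3.2·1.2 = 2.304
var(L_1 + 0.8L_2) = (1)²·var(L_1) + (0.8)²·var(L_2) + 2·(1)·(0.8)·cov(L_1,L_2)
= 1·10.24 + 0.64·1.44 + 1.6·2.304 = 14.848

14.848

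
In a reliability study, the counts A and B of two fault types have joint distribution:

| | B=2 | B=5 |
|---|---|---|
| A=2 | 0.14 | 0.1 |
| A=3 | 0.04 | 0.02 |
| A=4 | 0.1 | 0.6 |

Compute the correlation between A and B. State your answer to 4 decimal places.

E[A] = 3.46,  E[B] = 4.16
E[AB] = 14.9
Cov(A,B) = E[AB] − E[A]E[B] = 14.9 − (3.46)(4.16) = 0.5064
var(A) = 0.7284,  var(B) = 1.8144
ρ = 0.5064 / √(0.7284·1.8144) ≈ 0.4405

0.4405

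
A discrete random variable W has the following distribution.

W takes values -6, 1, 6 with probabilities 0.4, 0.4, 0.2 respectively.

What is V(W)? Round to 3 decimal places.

21.360

E[W] = (-6)(0.4) + (1)(0.4) + (6)(0.2) = -0.8
E[W²] = (-6)²(0.4) + (1)²(0.4) + (6)²(0.2) = 22
V(W) = E[W²] − (E[W])² = 22 − (-0.8)² = 21.36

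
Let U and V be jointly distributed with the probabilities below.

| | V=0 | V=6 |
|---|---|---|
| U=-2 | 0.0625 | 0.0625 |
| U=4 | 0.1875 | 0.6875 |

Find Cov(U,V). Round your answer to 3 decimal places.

1.125

E[U] = 3.25,  E[V] = 4.5
E[UV] = 15.75
Cov(U,V) = E[UV] − E[U]E[V] = 15.75 − (3.25)(4.5) = 1.125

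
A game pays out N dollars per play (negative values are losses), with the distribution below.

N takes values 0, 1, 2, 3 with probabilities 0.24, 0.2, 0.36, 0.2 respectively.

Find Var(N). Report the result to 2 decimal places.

1.13

E[N] = (0)(0.24) + (1)(0.2) + (2)(0.36) + (3)(0.2) = 1.52
E[N²] = (0)²(0.24) + (1)²(0.2) + (2)²(0.36) + (3)²(0.2) = 3.44
Var(N) = E[N²] − (E[N])² = 3.44 − (1.52)² = 1.1296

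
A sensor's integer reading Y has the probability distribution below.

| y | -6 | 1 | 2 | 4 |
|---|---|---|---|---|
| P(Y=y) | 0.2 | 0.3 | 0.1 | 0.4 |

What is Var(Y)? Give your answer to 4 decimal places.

13.4900

E[Y] = (-6)(0.2) + (1)(0.3) + (2)(0.1) + (4)(0.4) = 0.9
E[Y²] = (-6)²(0.2) + (1)²(0.3) + (2)²(0.1) + (4)²(0.4) = 14.3
Var(Y) = E[Y²] − (E[Y])² = 14.3 − (0.9)² = 13.49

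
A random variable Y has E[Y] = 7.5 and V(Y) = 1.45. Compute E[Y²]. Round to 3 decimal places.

E[Y²] = V(Y) + (E[Y])² = 1.45 + (7.5)² = 57.7

57.700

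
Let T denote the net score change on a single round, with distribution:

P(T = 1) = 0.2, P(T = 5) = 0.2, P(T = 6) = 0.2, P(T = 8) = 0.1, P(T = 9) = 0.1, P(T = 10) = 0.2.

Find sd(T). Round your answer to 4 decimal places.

E[T] = (1)(0.2) + (5)(0.2) + (6)(0.2) + (8)(0.1) + (9)(0.1) + (10)(0.2) = 6.1
E[T²] = (1)²(0.2) + (5)²(0.2) + (6)²(0.2) + (8)²(0.1) + (9)²(0.1) + (10)²(0.2) = 46.9
var(T) = E[T²] − (E[T])² = 46.9 − (6.1)² = 9.69
sd(T) = √9.69 ≈ 3.1129

3.1129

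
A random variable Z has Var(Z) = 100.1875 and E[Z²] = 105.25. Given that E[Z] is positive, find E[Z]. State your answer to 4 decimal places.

(E[Z])² = E[Z²] − Var(Z) = 105.25 − 100.1875 = 5.0625
E[Z] = √5.0625 = 2.25

2.2500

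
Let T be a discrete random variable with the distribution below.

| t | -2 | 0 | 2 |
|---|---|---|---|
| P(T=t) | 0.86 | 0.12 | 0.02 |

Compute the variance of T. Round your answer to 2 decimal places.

E[T] = (-2)(0.86) + (0)(0.12) + (2)(0.02) = -1.68
E[T²] = (-2)²(0.86) + (0)²(0.12) + (2)²(0.02) = 3.52
Var(T) = E[T²] − (E[T])² = 3.52 − (-1.68)² = 0.6976

0.70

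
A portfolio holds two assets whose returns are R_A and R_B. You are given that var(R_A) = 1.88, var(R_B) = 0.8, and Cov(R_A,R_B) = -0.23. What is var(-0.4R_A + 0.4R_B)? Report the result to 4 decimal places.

0.5024

var(-0.4R_A + 0.4R_B) = (-0.4)²·var(R_A) + (0.4)²·var(R_B) + 2·(-0.4)·(0.4)·Cov(R_A,R_B)
= 0.16·1.88 + 0.16·0.8 + -0.32·-0.23 = 0.5024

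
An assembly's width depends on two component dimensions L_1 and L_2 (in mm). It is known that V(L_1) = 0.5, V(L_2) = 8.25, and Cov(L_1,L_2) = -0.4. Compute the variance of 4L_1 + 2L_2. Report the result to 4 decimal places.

34.6000

V(4L_1 + 2L_2) = (4)²·V(L_1) + (2)²·V(L_2) + 2·(4)·(2)·Cov(L_1,L_2)
= 16·0.5 + 4·8.25 + 16·-0.4 = 34.6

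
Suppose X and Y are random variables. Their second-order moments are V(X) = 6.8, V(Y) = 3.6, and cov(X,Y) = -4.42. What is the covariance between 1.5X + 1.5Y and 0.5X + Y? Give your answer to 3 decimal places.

cov(1.5X + 1.5Y, 0.5X + Y) = (1.5)(0.5)V(X) + (1.5)(1)V(Y) + [(1.5)(1) + (1.5)(0.5)]cov(X,Y)
= 0.75·6.8 + 1.5·3.6 + 2.25·-4.42 = 0.555

0.555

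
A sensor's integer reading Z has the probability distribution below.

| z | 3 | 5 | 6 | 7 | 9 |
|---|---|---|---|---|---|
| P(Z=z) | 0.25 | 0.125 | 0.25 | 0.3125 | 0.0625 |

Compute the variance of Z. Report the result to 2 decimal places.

3.11

E[Z] = (3)(0.25) + (5)(0.125) + (6)(0.25) + (7)(0.3125) + (9)(0.0625) = 5.625
E[Z²] = (3)²(0.25) + (5)²(0.125) + (6)²(0.25) + (7)²(0.3125) + (9)²(0.0625) = 34.75
Var(Z) = E[Z²] − (E[Z])² = 34.75 − (5.625)² = 3.109375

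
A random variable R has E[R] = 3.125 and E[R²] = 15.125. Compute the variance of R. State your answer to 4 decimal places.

5.3594

var(R) = 15.125 − (3.125)² = 5.359375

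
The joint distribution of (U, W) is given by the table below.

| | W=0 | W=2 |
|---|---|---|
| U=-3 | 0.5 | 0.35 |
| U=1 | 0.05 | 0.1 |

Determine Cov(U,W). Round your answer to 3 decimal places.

E[U] = -2.4,  E[W] = 0.9
E[UW] = -1.9
Cov(U,W) = E[UW] − E[U]E[W] = -1.9 − (-2.4)(0.9) = 0.26

0.260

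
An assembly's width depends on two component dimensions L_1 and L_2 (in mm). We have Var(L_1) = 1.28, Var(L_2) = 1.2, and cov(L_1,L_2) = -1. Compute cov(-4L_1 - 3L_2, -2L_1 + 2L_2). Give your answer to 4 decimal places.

cov(-4L_1 - 3L_2, -2L_1 + 2L_2) = (-4)(-2)Var(L_1) + (-3)(2)Var(L_2) + [(-4)(2) + (-3)(-2)]cov(L_1,L_2)
= 8·1.28 + -6·1.2 + -2·-1 = 5.04

5.0400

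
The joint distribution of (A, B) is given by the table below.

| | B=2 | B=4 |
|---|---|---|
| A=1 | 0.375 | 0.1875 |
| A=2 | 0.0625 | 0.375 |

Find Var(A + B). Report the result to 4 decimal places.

E[A] = 1.4375,  E[B] = 3.125,  E[AB] = 4.75
Var(A) = 2.3125 − (1.4375)² = 0.24609375;  Var(B) = 10.75 − (3.125)² = 0.984375
Cov(A,B) = 4.75 − (1.4375)(3.125) = 0.2578125
Var(A + B) = (1)²·0.24609375 + (1)²·0.984375 + 2·(1)·(1)·0.2578125 = 1.74609375

1.7461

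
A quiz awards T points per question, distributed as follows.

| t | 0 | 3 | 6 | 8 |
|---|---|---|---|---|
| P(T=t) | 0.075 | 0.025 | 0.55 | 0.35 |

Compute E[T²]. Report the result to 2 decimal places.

42.43

E[T²] = (0)²(0.075) + (3)²(0.025) + (6)²(0.55) + (8)²(0.35) = 42.425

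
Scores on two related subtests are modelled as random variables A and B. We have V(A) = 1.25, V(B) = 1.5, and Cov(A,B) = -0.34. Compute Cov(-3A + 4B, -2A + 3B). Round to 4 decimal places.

Cov(-3A + 4B, -2A + 3B) = (-3)(-2)V(A) + (4)(3)V(B) + [(-3)(3) + (4)(-2)]Cov(A,B)
= 6·1.25 + 12·1.5 + -17·-0.34 = 31.28

31.2800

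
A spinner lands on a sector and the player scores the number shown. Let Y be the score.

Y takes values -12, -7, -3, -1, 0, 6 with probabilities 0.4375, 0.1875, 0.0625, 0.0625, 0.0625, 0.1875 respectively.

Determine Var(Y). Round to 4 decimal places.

47.2148

E[Y] = (-12)(0.4375) + (-7)(0.1875) + (-3)(0.0625) + (-1)(0.0625) + (0)(0.0625) + (6)(0.1875) = -5.6875
E[Y²] = (-12)²(0.4375) + (-7)²(0.1875) + (-3)²(0.0625) + (-1)²(0.0625) + (0)²(0.0625) + (6)²(0.1875) = 79.5625
Var(Y) = E[Y²] − (E[Y])² = 79.5625 − (-5.6875)² = 47.21484375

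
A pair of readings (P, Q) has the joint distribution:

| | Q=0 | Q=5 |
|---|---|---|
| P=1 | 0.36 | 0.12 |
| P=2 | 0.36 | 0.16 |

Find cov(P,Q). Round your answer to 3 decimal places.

0.072

E[P] = 1.52,  E[Q] = 1.4
E[PQ] = 2.2
cov(P,Q) = E[PQ] − E[P]E[Q] = 2.2 − (1.52)(1.4) = 0.072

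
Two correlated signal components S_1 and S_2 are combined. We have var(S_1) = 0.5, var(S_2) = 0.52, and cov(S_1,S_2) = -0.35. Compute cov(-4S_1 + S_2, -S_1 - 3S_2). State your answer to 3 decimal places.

-3.410

cov(-4S_1 + S_2, -S_1 - 3S_2) = (-4)(-1)var(S_1) + (1)(-3)var(S_2) + [(-4)(-3) + (1)(-1)]cov(S_1,S_2)
= 4·0.5 + -3·0.52 + 11·-0.35 = -3.41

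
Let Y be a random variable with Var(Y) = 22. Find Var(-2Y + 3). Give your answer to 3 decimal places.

Var(-2Y + 3) = (-2)²·Var(Y) = 4·22 = 88

88.000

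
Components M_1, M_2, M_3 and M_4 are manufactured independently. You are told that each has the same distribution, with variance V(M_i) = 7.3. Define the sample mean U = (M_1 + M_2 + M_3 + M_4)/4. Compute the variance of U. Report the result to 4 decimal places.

1.8250

By independence, V(U) = (0.25)²V(M_1) + (0.25)²V(M_2) + (0.25)²V(M_3) + (0.25)²V(M_4)
= (0.25)²·7.3 + (0.25)²·7.3 + (0.25)²·7.3 + (0.25)²·7.3 = 1.825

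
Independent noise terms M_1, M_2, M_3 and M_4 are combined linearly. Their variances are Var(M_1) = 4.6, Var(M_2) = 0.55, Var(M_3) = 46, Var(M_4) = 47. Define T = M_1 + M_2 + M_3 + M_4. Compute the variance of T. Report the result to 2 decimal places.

98.15

By independence, Var(T) = (1)²Var(M_1) + (1)²Var(M_2) + (1)²Var(M_3) + (1)²Var(M_4)
= (1)²·4.6 + (1)²·0.55 + (1)²·46 + (1)²·47 = 98.15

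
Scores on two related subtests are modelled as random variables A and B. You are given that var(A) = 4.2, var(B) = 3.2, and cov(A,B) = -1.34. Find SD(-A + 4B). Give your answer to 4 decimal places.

var(-A + 4B) = (-1)²·var(A) + (4)²·var(B) + 2·(-1)·(4)·cov(A,B)
= 1·4.2 + 16·3.2 + -8·-1.34 = 66.12
SD(-A + 4B) = √66.12 ≈ 8.1314

8.1314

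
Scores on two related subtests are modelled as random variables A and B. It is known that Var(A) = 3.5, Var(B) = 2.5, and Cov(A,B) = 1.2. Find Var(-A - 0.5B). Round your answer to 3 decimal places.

5.325

Var(-A - 0.5B) = (-1)²·Var(A) + (-0.5)²·Var(B) + 2·(-1)·(-0.5)·Cov(A,B)
= 1·3.5 + 0.25·2.5 + 1·1.2 = 5.325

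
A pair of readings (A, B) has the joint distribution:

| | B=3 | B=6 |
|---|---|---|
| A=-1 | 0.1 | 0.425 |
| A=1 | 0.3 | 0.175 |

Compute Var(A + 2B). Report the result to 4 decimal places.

6.9975

E[A] = -0.05,  E[B] = 4.8,  E[AB] = -0.9
Var(A) = 1 − (-0.05)² = 0.9975;  Var(B) = 25.2 − (4.8)² = 2.16
Cov(A,B) = -0.9 − (-0.05)(4.8) = -0.66
Var(A + 2B) = (1)²·0.9975 + (2)²·2.16 + 2·(1)·(2)·-0.66 = 6.9975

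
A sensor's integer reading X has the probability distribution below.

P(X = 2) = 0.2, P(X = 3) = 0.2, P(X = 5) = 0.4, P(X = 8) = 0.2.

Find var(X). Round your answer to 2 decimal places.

E[X] = (2)(0.2) + (3)(0.2) + (5)(0.4) + (8)(0.2) = 4.6
E[X²] = (2)²(0.2) + (3)²(0.2) + (5)²(0.4) + (8)²(0.2) = 25.4
var(X) = E[X²] − (E[X])² = 25.4 − (4.6)² = 4.24

4.24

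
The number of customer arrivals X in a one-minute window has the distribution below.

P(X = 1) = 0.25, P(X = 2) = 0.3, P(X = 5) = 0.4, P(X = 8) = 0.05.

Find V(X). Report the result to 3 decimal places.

E[X] = (1)(0.25) + (2)(0.3) + (5)(0.4) + (8)(0.05) = 3.25
E[X²] = (1)²(0.25) + (2)²(0.3) + (5)²(0.4) + (8)²(0.05) = 14.65
V(X) = E[X²] − (E[X])² = 14.65 − (3.25)² = 4.0875

4.088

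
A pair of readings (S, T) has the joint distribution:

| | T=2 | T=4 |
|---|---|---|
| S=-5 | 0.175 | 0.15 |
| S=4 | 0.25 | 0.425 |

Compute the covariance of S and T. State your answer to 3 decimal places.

0.664

E[S] = 1.075,  E[T] = 3.15
E[ST] = 4.05
Cov(S,T) = E[ST] − E[S]E[T] = 4.05 − (1.075)(3.15) = 0.66375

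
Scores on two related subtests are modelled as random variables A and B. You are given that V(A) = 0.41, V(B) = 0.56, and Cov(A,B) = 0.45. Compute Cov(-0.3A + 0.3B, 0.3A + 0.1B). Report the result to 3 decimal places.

Cov(-0.3A + 0.3B, 0.3A + 0.1B) = (-0.3)(0.3)V(A) + (0.3)(0.1)V(B) + [(-0.3)(0.1) + (0.3)(0.3)]Cov(A,B)
= -0.09·0.41 + 0.03·0.56 + 0.06·0.45 = 0.0069

0.007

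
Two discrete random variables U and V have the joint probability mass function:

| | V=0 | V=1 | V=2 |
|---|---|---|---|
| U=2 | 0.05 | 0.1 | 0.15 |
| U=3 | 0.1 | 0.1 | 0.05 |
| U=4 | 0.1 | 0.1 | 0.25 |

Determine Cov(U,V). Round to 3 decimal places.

0.020

E[U] = 3.15,  E[V] = 1.2
E[UV] = 3.8
Cov(U,V) = E[UV] − E[U]E[V] = 3.8 − (3.15)(1.2) = 0.02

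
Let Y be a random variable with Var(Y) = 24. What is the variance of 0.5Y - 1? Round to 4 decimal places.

Var(0.5Y - 1) = (0.5)²·Var(Y) = 0.25·24 = 6

6.0000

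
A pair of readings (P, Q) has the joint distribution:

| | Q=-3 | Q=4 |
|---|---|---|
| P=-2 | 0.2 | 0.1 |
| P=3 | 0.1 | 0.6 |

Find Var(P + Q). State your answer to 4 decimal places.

23.2400

E[P] = 1.5,  E[Q] = 1.9,  E[PQ] = 6.7
Var(P) = 7.5 − (1.5)² = 5.25;  Var(Q) = 13.9 − (1.9)² = 10.29
Cov(P,Q) = 6.7 − (1.5)(1.9) = 3.85
Var(P + Q) = (1)²·5.25 + (1)²·10.29 + 2·(1)·(1)·3.85 = 23.24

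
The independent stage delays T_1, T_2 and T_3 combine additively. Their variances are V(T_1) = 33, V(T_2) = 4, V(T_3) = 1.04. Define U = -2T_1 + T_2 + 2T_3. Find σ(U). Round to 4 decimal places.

11.8389

By independence, V(U) = (-2)²V(T_1) + (1)²V(T_2) + (2)²V(T_3)
= (-2)²·33 + (1)²·4 + (2)²·1.04 = 140.16
σ(U) = √140.16 ≈ 11.8389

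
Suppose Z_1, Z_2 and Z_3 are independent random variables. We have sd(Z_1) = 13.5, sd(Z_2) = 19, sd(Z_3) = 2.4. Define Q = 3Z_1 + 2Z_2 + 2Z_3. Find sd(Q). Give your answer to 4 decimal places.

var(Z_1) = 182.25, var(Z_2) = 361, var(Z_3) = 5.76
By independence, var(Q) = (3)²var(Z_1) + (2)²var(Z_2) + (2)²var(Z_3)
= (3)²·182.25 + (2)²·361 + (2)²·5.76 = 3107.29
sd(Q) = √3107.29 ≈ 55.7431

55.7431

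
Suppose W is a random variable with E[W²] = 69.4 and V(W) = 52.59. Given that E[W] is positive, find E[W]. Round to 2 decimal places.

(E[W])² = E[W²] − V(W) = 69.4 − 52.59 = 16.81
E[W] = √16.81 = 4.1

4.10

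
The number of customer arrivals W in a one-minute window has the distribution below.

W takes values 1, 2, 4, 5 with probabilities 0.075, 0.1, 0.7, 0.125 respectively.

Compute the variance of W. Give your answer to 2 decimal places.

1.11

E[W] = (1)(0.075) + (2)(0.1) + (4)(0.7) + (5)(0.125) = 3.7
E[W²] = (1)²(0.075) + (2)²(0.1) + (4)²(0.7) + (5)²(0.125) = 14.8
var(W) = E[W²] − (E[W])² = 14.8 − (3.7)² = 1.11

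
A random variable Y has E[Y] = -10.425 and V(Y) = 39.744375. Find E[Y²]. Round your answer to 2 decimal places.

E[Y²] = V(Y) + (E[Y])² = 39.744375 + (-10.425)² = 148.425

148.43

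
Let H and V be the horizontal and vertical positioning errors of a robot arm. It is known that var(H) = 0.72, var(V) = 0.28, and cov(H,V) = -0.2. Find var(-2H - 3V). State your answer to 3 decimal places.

3.000

var(-2H - 3V) = (-2)²·var(H) + (-3)²·var(V) + 2·(-2)·(-3)·cov(H,V)
= 4·0.72 + 9·0.28 + 12·-0.2 = 3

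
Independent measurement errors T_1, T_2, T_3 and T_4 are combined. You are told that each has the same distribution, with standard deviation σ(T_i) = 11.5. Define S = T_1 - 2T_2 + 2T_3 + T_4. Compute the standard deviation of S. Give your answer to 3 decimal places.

Var(T_i) = (11.5)² = 132.25
By independence, Var(S) = (1)²Var(T_1) + (-2)²Var(T_2) + (2)²Var(T_3) + (1)²Var(T_4)
= (1)²·132.25 + (-2)²·132.25 + (2)²·132.25 + (1)²·132.25 = 1322.5
σ(S) = √1322.5 ≈ 36.366

36.366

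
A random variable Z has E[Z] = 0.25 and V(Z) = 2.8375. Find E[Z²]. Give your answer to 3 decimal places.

2.900

E[Z²] = V(Z) + (E[Z])² = 2.8375 + (0.25)² = 2.9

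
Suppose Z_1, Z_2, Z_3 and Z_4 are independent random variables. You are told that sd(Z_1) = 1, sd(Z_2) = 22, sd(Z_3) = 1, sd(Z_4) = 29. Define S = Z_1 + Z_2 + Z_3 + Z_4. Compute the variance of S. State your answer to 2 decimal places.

var(Z_1) = 1, var(Z_2) = 484, var(Z_3) = 1, var(Z_4) = 841
By independence, var(S) = (1)²var(Z_1) + (1)²var(Z_2) + (1)²var(Z_3) + (1)²var(Z_4)
= (1)²·1 + (1)²·484 + (1)²·1 + (1)²·841 = 1327

1327.00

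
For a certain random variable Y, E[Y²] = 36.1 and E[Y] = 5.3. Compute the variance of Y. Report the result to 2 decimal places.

8.01

Var(Y) = 36.1 − (5.3)² = 8.01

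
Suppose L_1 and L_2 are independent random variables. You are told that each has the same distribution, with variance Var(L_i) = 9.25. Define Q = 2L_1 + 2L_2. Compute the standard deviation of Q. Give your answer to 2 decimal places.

8.60

By independence, Var(Q) = (2)²Var(L_1) + (2)²Var(L_2)
= (2)²·9.25 + (2)²·9.25 = 74
SD(Q) = √74 ≈ 8.60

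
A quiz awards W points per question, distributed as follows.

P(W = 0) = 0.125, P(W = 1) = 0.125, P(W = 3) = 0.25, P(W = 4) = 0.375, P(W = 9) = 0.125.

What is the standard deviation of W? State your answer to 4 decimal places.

2.5000

E[W] = (0)(0.125) + (1)(0.125) + (3)(0.25) + (4)(0.375) + (9)(0.125) = 3.5
E[W²] = (0)²(0.125) + (1)²(0.125) + (3)²(0.25) + (4)²(0.375) + (9)²(0.125) = 18.5
V(W) = E[W²] − (E[W])² = 18.5 − (3.5)² = 6.25
SD(W) = √6.25 ≈ 2.5000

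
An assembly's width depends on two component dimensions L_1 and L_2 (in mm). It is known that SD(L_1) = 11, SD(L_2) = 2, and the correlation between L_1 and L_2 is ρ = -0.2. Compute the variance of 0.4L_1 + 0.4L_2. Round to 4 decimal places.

V(L_1) = (11)² = 121;  V(L_2) = (2)² = 4
Cov(L_1,L_2) = ρ·SD(L_1)·SD(L_2) = -0.2·11·2 = -4.4
V(0.4L_1 + 0.4L_2) = (0.4)²·V(L_1) + (0.4)²·V(L_2) + 2·(0.4)·(0.4)·Cov(L_1,L_2)
= 0.16·121 + 0.16·4 + 0.32·-4.4 = 18.592

18.5920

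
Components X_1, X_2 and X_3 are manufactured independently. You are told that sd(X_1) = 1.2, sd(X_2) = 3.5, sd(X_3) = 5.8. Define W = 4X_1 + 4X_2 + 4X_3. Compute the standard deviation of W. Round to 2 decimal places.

27.52

V(X_1) = 1.44, V(X_2) = 12.25, V(X_3) = 33.64
By independence, V(W) = (4)²V(X_1) + (4)²V(X_2) + (4)²V(X_3)
= (4)²·1.44 + (4)²·12.25 + (4)²·33.64 = 757.28
sd(W) = √757.28 ≈ 27.52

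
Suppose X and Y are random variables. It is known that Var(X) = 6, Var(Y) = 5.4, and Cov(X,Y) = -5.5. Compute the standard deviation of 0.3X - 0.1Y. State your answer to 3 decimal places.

0.961

Var(0.3X - 0.1Y) = (0.3)²·Var(X) + (-0.1)²·Var(Y) + 2·(0.3)·(-0.1)·Cov(X,Y)
= 0.09·6 + 0.01·5.4 + -0.06·-5.5 = 0.924
SD(0.3X - 0.1Y) = √0.924 ≈ 0.961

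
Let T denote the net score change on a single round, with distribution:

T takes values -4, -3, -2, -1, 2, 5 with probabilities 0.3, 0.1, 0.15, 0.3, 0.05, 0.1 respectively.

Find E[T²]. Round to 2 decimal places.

E[T²] = (-4)²(0.3) + (-3)²(0.1) + (-2)²(0.15) + (-1)²(0.3) + (2)²(0.05) + (5)²(0.1) = 9.3

9.30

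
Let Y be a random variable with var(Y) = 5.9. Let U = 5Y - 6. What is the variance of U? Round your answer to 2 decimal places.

147.50

var(5Y - 6) = (5)²·var(Y) = 25·5.9 = 147.5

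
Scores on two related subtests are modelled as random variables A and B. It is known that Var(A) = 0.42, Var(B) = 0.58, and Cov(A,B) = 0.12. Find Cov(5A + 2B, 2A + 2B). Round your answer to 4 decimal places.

Cov(5A + 2B, 2A + 2B) = (5)(2)Var(A) + (2)(2)Var(B) + [(5)(2) + (2)(2)]Cov(A,B)
= 10·0.42 + 4·0.58 + 14·0.12 = 8.2

8.2000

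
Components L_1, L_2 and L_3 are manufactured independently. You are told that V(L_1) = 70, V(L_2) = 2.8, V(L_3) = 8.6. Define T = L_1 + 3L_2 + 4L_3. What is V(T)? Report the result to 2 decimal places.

By independence, V(T) = (1)²V(L_1) + (3)²V(L_2) + (4)²V(L_3)
= (1)²·70 + (3)²·2.8 + (4)²·8.6 = 232.8

232.80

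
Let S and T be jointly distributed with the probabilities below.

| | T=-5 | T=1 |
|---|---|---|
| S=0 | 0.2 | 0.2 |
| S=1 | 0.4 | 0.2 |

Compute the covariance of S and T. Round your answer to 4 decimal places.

E[S] = 0.6,  E[T] = -2.6
E[ST] = -1.8
cov(S,T) = E[ST] − E[S]E[T] = -1.8 − (0.6)(-2.6) = -0.24

-0.2400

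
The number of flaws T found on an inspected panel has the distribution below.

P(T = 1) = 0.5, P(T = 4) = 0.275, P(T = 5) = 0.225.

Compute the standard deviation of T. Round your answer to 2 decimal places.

1.76

E[T] = (1)(0.5) + (4)(0.275) + (5)(0.225) = 2.725
E[T²] = (1)²(0.5) + (4)²(0.275) + (5)²(0.225) = 10.525
Var(T) = E[T²] − (E[T])² = 10.525 − (2.725)² = 3.099375
SD(T) = √3.099375 ≈ 1.76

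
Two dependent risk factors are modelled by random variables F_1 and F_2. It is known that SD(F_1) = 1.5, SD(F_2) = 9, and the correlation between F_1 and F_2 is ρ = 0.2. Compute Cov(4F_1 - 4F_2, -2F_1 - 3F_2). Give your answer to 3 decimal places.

943.200

Var(F_1) = (1.5)² = 2.25;  Var(F_2) = (9)² = 81
Cov(F_1,F_2) = ρ·SD(F_1)·SD(F_2) = 0.2·1.5·9 = 2.7
Cov(4F_1 - 4F_2, -2F_1 - 3F_2) = (4)(-2)Var(F_1) + (-4)(-3)Var(F_2) + [(4)(-3) + (-4)(-2)]Cov(F_1,F_2)
= -8·2.25 + 12·81 + -4·2.7 = 943.2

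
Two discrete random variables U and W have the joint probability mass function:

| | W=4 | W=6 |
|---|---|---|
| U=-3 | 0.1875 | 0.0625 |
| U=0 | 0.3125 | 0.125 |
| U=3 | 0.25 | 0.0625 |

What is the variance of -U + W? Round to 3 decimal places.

E[U] = 0.1875,  E[W] = 4.5,  E[UW] = 0.75
Var(U) = 5.0625 − (0.1875)² = 5.02734375;  Var(W) = 21 − (4.5)² = 0.75
Cov(U,W) = 0.75 − (0.1875)(4.5) = -0.09375
Var(-U + W) = (-1)²·5.02734375 + (1)²·0.75 + 2·(-1)·(1)·-0.09375 = 5.96484375

5.965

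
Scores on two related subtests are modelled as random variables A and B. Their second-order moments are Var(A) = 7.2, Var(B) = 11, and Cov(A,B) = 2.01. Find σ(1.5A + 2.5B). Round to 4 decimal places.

10.0012

Var(1.5A + 2.5B) = (1.5)²·Var(A) + (2.5)²·Var(B) + 2·(1.5)·(2.5)·Cov(A,B)
= 2.25·7.2 + 6.25·11 + 7.5·2.01 = 100.025
σ(1.5A + 2.5B) = √100.025 ≈ 10.0012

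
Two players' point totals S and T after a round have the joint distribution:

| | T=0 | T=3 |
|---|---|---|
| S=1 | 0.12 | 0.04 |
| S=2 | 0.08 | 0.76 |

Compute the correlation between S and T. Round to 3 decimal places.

0.600

E[S] = 1.84,  E[T] = 2.4
E[ST] = 4.68
Cov(S,T) = E[ST] − E[S]E[T] = 4.68 − (1.84)(2.4) = 0.264
var(S) = 0.1344,  var(T) = 1.44
ρ = 0.264 / √(0.1344·1.44) ≈ 0.600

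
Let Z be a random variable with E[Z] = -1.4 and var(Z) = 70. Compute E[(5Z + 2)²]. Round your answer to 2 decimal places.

E[5Z + 2] = 5·-1.4 + 2 = -5
var(5Z + 2) = (5)²·70 = 1750
E[(5Z + 2)²] = var((5Z + 2)) + (E[(5Z + 2)])² = 1750 + (-5)² = 1775

1775.00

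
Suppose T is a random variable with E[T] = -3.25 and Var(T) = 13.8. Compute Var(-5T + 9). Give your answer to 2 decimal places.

Var(-5T + 9) = (-5)²·Var(T) = 25·13.8 = 345

345.00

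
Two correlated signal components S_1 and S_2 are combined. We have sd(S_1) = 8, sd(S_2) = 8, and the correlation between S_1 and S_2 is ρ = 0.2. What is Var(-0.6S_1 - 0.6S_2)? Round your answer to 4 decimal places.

Var(S_1) = (8)² = 64;  Var(S_2) = (8)² = 64
Cov(S_1,S_2) = ρ·sd(S_1)·sd(S_2) = 0.2·8·8 = 12.8
Var(-0.6S_1 - 0.6S_2) = (-0.6)²·Var(S_1) + (-0.6)²·Var(S_2) + 2·(-0.6)·(-0.6)·Cov(S_1,S_2)
= 0.36·64 + 0.36·64 + 0.72·12.8 = 55.296

55.2960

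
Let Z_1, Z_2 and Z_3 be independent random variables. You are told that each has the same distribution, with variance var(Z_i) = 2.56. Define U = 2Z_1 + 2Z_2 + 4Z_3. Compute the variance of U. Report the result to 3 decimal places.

61.440

By independence, var(U) = (2)²var(Z_1) + (2)²var(Z_2) + (4)²var(Z_3)
= (2)²·2.56 + (2)²·2.56 + (4)²·2.56 = 61.44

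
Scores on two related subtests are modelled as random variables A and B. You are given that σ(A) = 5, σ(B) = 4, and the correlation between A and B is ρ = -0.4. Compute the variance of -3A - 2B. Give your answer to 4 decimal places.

Var(A) = (5)² = 25;  Var(B) = (4)² = 16
Cov(A,B) = ρ·σ(A)·σ(B) = -0.4·5·4 = -8
Var(-3A - 2B) = (-3)²·Var(A) + (-2)²·Var(B) + 2·(-3)·(-2)·Cov(A,B)
= 9·25 + 4·16 + 12·-8 = 193

193.0000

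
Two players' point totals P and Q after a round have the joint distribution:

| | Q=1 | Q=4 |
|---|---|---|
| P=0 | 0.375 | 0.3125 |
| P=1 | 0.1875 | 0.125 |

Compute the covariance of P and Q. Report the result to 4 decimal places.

-0.0352

E[P] = 0.3125,  E[Q] = 2.3125
E[PQ] = 0.6875
Cov(P,Q) = E[PQ] − E[P]E[Q] = 0.6875 − (0.3125)(2.3125) = -0.03515625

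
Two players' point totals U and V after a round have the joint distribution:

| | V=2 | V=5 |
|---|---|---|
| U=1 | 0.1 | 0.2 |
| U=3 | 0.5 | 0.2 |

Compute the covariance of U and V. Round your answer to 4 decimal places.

E[U] = 2.4,  E[V] = 3.2
E[UV] = 7.2
cov(U,V) = E[UV] − E[U]E[V] = 7.2 − (2.4)(3.2) = -0.48

-0.4800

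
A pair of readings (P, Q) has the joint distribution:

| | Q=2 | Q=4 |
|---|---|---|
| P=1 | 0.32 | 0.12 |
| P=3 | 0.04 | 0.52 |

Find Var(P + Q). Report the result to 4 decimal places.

3.2000

E[P] = 2.12,  E[Q] = 3.28,  E[PQ] = 7.6
Var(P) = 5.48 − (2.12)² = 0.9856;  Var(Q) = 11.68 − (3.28)² = 0.9216
cov(P,Q) = 7.6 − (2.12)(3.28) = 0.6464
Var(P + Q) = (1)²·0.9856 + (1)²·0.9216 + 2·(1)·(1)·0.6464 = 3.2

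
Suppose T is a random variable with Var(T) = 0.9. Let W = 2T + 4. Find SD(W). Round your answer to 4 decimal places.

Var(2T + 4) = (2)²·0.9 = 3.6
SD(W) = √3.6 ≈ 1.8974

1.8974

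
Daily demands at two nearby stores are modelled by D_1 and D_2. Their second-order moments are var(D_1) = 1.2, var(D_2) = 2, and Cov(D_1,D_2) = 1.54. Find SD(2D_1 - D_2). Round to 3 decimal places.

0.800

var(2D_1 - D_2) = (2)²·var(D_1) + (-1)²·var(D_2) + 2·(2)·(-1)·Cov(D_1,D_2)
= 4·1.2 + 1·2 + -4·1.54 = 0.64
SD(2D_1 - D_2) = √0.64 ≈ 0.800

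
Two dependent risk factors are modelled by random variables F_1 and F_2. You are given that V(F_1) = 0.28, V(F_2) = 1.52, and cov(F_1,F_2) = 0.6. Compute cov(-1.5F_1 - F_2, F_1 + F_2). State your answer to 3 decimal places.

cov(-1.5F_1 - F_2, F_1 + F_2) = (-1.5)(1)V(F_1) + (-1)(1)V(F_2) + [(-1.5)(1) + (-1)(1)]cov(F_1,F_2)
= -1.5·0.28 + -1·1.52 + -2.5·0.6 = -3.44

-3.440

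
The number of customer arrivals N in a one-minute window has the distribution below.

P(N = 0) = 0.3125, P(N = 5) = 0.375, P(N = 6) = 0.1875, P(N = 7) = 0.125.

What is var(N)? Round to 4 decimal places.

7.2344

E[N] = (0)(0.3125) + (5)(0.375) + (6)(0.1875) + (7)(0.125) = 3.875
E[N²] = (0)²(0.3125) + (5)²(0.375) + (6)²(0.1875) + (7)²(0.125) = 22.25
var(N) = E[N²] − (E[N])² = 22.25 − (3.875)² = 7.234375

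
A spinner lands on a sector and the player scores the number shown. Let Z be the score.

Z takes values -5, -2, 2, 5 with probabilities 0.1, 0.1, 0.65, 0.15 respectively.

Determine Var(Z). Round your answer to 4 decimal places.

E[Z] = (-5)(0.1) + (-2)(0.1) + (2)(0.65) + (5)(0.15) = 1.35
E[Z²] = (-5)²(0.1) + (-2)²(0.1) + (2)²(0.65) + (5)²(0.15) = 9.25
Var(Z) = E[Z²] − (E[Z])² = 9.25 − (1.35)² = 7.4275

7.4275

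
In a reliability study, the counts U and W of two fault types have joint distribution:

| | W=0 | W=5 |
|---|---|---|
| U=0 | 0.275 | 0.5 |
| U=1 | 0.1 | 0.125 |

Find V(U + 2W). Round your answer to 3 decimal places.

23.299

E[U] = 0.225,  E[W] = 3.125,  E[UW] = 0.625
V(U) = 0.225 − (0.225)² = 0.174375;  V(W) = 15.625 − (3.125)² = 5.859375
Cov(U,W) = 0.625 − (0.225)(3.125) = -0.078125
V(U + 2W) = (1)²·0.174375 + (2)²·5.859375 + 2·(1)·(2)·-0.078125 = 23.299375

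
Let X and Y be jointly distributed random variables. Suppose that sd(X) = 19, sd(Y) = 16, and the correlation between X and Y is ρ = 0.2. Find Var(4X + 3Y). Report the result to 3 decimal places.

9539.200

Var(X) = (19)² = 361;  Var(Y) = (16)² = 256
cov(X,Y) = ρ·sd(X)·sd(Y) = 0.2·19·16 = 60.8
Var(4X + 3Y) = (4)²·Var(X) + (3)²·Var(Y) + 2·(4)·(3)·cov(X,Y)
= 16·361 + 9·256 + 24·60.8 = 9539.2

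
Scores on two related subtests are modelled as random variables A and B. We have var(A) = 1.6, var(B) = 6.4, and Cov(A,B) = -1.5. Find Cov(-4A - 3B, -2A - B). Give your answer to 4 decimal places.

Cov(-4A - 3B, -2A - B) = (-4)(-2)var(A) + (-3)(-1)var(B) + [(-4)(-1) + (-3)(-2)]Cov(A,B)
= 8·1.6 + 3·6.4 + 10·-1.5 = 17

17.0000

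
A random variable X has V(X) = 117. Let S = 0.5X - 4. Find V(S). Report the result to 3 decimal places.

V(0.5X - 4) = (0.5)²·V(X) = 0.25·117 = 29.25

29.250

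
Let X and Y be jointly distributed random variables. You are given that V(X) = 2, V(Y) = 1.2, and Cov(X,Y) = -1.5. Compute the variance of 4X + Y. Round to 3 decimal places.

V(4X + Y) = (4)²·V(X) + (1)²·V(Y) + 2·(4)·(1)·Cov(X,Y)
= 16·2 + 1·1.2 + 8·-1.5 = 21.2

21.200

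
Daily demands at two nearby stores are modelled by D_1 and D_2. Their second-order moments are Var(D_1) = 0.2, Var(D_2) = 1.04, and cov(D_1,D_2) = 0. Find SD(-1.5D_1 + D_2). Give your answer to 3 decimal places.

Var(-1.5D_1 + D_2) = (-1.5)²·Var(D_1) + (1)²·Var(D_2) + 2·(-1.5)·(1)·cov(D_1,D_2)
= 2.25·0.2 + 1·1.04 + -3·0 = 1.49
SD(-1.5D_1 + D_2) = √1.49 ≈ 1.221

1.221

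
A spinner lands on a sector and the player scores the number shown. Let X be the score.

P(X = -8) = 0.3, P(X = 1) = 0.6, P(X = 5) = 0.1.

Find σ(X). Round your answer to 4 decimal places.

E[X] = (-8)(0.3) + (1)(0.6) + (5)(0.1) = -1.3
E[X²] = (-8)²(0.3) + (1)²(0.6) + (5)²(0.1) = 22.3
Var(X) = E[X²] − (E[X])² = 22.3 − (-1.3)² = 20.61
σ(X) = √20.61 ≈ 4.5398

4.5398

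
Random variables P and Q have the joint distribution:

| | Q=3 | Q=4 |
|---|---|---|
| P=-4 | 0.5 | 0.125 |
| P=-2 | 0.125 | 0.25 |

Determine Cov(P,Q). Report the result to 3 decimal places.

0.219

E[P] = -3.25,  E[Q] = 3.375
E[PQ] = -10.75
Cov(P,Q) = E[PQ] − E[P]E[Q] = -10.75 − (-3.25)(3.375) = 0.21875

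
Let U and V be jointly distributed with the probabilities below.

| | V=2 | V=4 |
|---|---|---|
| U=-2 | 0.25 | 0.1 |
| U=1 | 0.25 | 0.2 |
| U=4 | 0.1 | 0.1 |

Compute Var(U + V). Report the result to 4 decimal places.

E[U] = 0.55,  E[V] = 2.8,  E[UV] = 1.9
Var(U) = 5.05 − (0.55)² = 4.7475;  Var(V) = 8.8 − (2.8)² = 0.96
cov(U,V) = 1.9 − (0.55)(2.8) = 0.36
Var(U + V) = (1)²·4.7475 + (1)²·0.96 + 2·(1)·(1)·0.36 = 6.4275

6.4275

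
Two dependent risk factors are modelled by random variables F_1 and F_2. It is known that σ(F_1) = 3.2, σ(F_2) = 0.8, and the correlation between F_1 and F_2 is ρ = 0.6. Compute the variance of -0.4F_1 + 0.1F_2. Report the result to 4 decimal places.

1.5219

Var(F_1) = (3.2)² = 10.24;  Var(F_2) = (0.8)² = 0.64
cov(F_1,F_2) = ρ·σ(F_1)·σ(F_2) = 0.6·3.2·0.8 = 1.536
Var(-0.4F_1 + 0.1F_2) = (-0.4)²·Var(F_1) + (0.1)²·Var(F_2) + 2·(-0.4)·(0.1)·cov(F_1,F_2)
= 0.16·10.24 + 0.01·0.64 + -0.08·1.536 = 1.52192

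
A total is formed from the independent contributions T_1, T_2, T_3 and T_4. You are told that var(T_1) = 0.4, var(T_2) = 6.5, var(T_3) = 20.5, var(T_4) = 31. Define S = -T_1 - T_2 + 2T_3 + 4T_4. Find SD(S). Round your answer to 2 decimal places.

24.18

By independence, var(S) = (-1)²var(T_1) + (-1)²var(T_2) + (2)²var(T_3) + (4)²var(T_4)
= (-1)²·0.4 + (-1)²·6.5 + (2)²·20.5 + (4)²·31 = 584.9
SD(S) = √584.9 ≈ 24.18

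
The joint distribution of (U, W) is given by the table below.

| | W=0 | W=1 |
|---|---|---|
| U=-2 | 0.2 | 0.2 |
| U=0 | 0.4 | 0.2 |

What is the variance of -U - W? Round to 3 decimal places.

E[U] = -0.8,  E[W] = 0.4,  E[UW] = -0.4
var(U) = 1.6 − (-0.8)² = 0.96;  var(W) = 0.4 − (0.4)² = 0.24
Cov(U,W) = -0.4 − (-0.8)(0.4) = -0.08
var(-U - W) = (-1)²·0.96 + (-1)²·0.24 + 2·(-1)·(-1)·-0.08 = 1.04

1.040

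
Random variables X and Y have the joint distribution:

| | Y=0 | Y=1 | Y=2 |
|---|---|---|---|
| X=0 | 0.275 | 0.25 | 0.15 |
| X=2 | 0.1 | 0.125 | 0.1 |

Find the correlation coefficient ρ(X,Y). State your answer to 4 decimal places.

0.1111

E[X] = 0.65,  E[Y] = 0.875
E[XY] = 0.65
Cov(X,Y) = E[XY] − E[X]E[Y] = 0.65 − (0.65)(0.875) = 0.08125
Var(X) = 0.8775,  Var(Y) = 0.609375
ρ = 0.08125 / √(0.8775·0.609375) ≈ 0.1111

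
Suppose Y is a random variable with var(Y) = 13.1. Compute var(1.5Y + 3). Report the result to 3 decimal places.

29.475

var(1.5Y + 3) = (1.5)²·var(Y) = 2.25·13.1 = 29.475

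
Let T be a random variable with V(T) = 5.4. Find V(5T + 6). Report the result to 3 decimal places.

135.000

V(5T + 6) = (5)²·V(T) = 25·5.4 = 135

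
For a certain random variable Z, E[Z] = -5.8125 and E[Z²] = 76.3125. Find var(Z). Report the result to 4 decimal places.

var(Z) = 76.3125 − (-5.8125)² = 42.52734375

42.5273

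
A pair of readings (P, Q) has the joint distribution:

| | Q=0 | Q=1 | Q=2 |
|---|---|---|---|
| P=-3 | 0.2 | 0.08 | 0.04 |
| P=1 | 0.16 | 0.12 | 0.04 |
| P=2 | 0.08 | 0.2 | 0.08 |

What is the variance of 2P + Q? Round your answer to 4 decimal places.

20.5856

E[P] = 0.08,  E[Q] = 0.72,  E[PQ] = 0.44
Var(P) = 4.64 − (0.08)² = 4.6336;  Var(Q) = 1.04 − (0.72)² = 0.5216
Cov(P,Q) = 0.44 − (0.08)(0.72) = 0.3824
Var(2P + Q) = (2)²·4.6336 + (1)²·0.5216 + 2·(2)·(1)·0.3824 = 20.5856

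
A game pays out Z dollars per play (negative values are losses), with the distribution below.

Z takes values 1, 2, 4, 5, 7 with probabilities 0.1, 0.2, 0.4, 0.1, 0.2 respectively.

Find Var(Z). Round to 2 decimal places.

E[Z] = (1)(0.1) + (2)(0.2) + (4)(0.4) + (5)(0.1) + (7)(0.2) = 4
E[Z²] = (1)²(0.1) + (2)²(0.2) + (4)²(0.4) + (5)²(0.1) + (7)²(0.2) = 19.6
Var(Z) = E[Z²] − (E[Z])² = 19.6 − (4)² = 3.6

3.60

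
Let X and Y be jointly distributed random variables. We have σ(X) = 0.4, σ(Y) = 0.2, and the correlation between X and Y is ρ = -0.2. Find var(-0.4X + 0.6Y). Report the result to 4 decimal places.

var(X) = (0.4)² = 0.16;  var(Y) = (0.2)² = 0.04
Cov(X,Y) = ρ·σ(X)·σ(Y) = -0.2·0.4·0.2 = -0.016
var(-0.4X + 0.6Y) = (-0.4)²·var(X) + (0.6)²·var(Y) + 2·(-0.4)·(0.6)·Cov(X,Y)
= 0.16·0.16 + 0.36·0.04 + -0.48·-0.016 = 0.04768

0.0477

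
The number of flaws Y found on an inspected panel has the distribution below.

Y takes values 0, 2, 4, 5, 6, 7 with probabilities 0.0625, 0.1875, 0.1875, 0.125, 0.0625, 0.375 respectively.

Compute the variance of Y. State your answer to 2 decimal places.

4.94

E[Y] = (0)(0.0625) + (2)(0.1875) + (4)(0.1875) + (5)(0.125) + (6)(0.0625) + (7)(0.375) = 4.75
E[Y²] = (0)²(0.0625) + (2)²(0.1875) + (4)²(0.1875) + (5)²(0.125) + (6)²(0.0625) + (7)²(0.375) = 27.5
var(Y) = E[Y²] − (E[Y])² = 27.5 − (4.75)² = 4.9375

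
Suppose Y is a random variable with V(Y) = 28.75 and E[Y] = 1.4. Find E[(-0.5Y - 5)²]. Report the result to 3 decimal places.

39.678

E[-0.5Y - 5] = -0.5·1.4 − 5 = -5.7
V(-0.5Y - 5) = (-0.5)²·28.75 = 7.1875
E[(-0.5Y - 5)²] = V((-0.5Y - 5)) + (E[(-0.5Y - 5)])² = 7.1875 + (-5.7)² = 39.6775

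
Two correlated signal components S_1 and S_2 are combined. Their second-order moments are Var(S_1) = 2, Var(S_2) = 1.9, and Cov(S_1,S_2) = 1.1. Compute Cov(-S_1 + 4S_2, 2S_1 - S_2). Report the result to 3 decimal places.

-1.700

Cov(-S_1 + 4S_2, 2S_1 - S_2) = (-1)(2)Var(S_1) + (4)(-1)Var(S_2) + [(-1)(-1) + (4)(2)]Cov(S_1,S_2)
= -2·2 + -4·1.9 + 9·1.1 = -1.7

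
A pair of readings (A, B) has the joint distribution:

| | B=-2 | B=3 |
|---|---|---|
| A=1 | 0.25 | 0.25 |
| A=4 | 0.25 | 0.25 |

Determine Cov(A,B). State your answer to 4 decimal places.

0.0000

E[A] = 2.5,  E[B] = 0.5
E[AB] = 1.25
Cov(A,B) = E[AB] − E[A]E[B] = 1.25 − (2.5)(0.5) = 0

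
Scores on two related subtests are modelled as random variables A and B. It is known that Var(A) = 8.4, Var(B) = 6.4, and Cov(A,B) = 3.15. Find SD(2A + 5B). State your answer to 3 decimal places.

16.019

Var(2A + 5B) = (2)²·Var(A) + (5)²·Var(B) + 2·(2)·(5)·Cov(A,B)
= 4·8.4 + 25·6.4 + 20·3.15 = 256.6
SD(2A + 5B) = √256.6 ≈ 16.019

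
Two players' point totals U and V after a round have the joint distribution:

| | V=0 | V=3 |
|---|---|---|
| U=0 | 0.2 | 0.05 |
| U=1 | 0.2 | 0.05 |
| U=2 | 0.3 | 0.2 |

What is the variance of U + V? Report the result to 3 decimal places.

E[U] = 1.25,  E[V] = 0.9,  E[UV] = 1.35
var(U) = 2.25 − (1.25)² = 0.6875;  var(V) = 2.7 − (0.9)² = 1.89
Cov(U,V) = 1.35 − (1.25)(0.9) = 0.225
var(U + V) = (1)²·0.6875 + (1)²·1.89 + 2·(1)·(1)·0.225 = 3.0275

3.028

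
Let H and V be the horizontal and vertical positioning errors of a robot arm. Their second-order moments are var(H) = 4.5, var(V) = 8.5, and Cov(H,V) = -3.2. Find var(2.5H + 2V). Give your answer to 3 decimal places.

30.125

var(2.5H + 2V) = (2.5)²·var(H) + (2)²·var(V) + 2·(2.5)·(2)·Cov(H,V)
= 6.25·4.5 + 4·8.5 + 10·-3.2 = 30.125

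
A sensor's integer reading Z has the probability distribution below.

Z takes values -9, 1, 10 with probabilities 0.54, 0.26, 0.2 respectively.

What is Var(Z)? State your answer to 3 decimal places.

E[Z] = (-9)(0.54) + (1)(0.26) + (10)(0.2) = -2.6
E[Z²] = (-9)²(0.54) + (1)²(0.26) + (10)²(0.2) = 64
Var(Z) = E[Z²] − (E[Z])² = 64 − (-2.6)² = 57.24

57.240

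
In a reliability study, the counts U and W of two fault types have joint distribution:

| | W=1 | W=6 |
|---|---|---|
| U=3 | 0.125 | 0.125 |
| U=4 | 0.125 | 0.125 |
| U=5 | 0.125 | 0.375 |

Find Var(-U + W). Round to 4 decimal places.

5.6094

E[U] = 4.25,  E[W] = 4.125,  E[UW] = 18
Var(U) = 18.75 − (4.25)² = 0.6875;  Var(W) = 22.875 − (4.125)² = 5.859375
cov(U,W) = 18 − (4.25)(4.125) = 0.46875
Var(-U + W) = (-1)²·0.6875 + (1)²·5.859375 + 2·(-1)·(1)·0.46875 = 5.609375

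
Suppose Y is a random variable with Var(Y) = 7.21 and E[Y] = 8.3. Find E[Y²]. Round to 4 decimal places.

76.1000

E[Y²] = Var(Y) + (E[Y])² = 7.21 + (8.3)² = 76.1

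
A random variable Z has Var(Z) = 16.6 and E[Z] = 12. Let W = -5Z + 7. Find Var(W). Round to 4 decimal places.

Var(-5Z + 7) = (-5)²·Var(Z) = 25·16.6 = 415

415.0000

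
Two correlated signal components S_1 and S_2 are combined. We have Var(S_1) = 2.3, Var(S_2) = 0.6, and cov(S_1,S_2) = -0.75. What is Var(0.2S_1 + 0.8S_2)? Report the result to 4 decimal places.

0.2360

Var(0.2S_1 + 0.8S_2) = (0.2)²·Var(S_1) + (0.8)²·Var(S_2) + 2·(0.2)·(0.8)·cov(S_1,S_2)
= 0.04·2.3 + 0.64·0.6 + 0.32·-0.75 = 0.236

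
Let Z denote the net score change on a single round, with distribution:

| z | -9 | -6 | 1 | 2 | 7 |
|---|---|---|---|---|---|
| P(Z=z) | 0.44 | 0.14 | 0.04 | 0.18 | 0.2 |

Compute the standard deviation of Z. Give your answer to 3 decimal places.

6.499

E[Z] = (-9)(0.44) + (-6)(0.14) + (1)(0.04) + (2)(0.18) + (7)(0.2) = -3
E[Z²] = (-9)²(0.44) + (-6)²(0.14) + (1)²(0.04) + (2)²(0.18) + (7)²(0.2) = 51.24
var(Z) = E[Z²] − (E[Z])² = 51.24 − (-3)² = 42.24
SD(Z) = √42.24 ≈ 6.499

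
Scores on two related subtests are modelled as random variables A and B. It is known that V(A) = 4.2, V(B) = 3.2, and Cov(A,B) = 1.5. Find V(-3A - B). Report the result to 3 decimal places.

50.000

V(-3A - B) = (-3)²·V(A) + (-1)²·V(B) + 2·(-3)·(-1)·Cov(A,B)
= 9·4.2 + 1·3.2 + 6·1.5 = 50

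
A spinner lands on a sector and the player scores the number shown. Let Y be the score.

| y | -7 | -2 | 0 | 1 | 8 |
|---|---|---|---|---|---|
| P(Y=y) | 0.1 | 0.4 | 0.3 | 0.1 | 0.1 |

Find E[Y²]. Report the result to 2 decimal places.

13.00

E[Y²] = (-7)²(0.1) + (-2)²(0.4) + (0)²(0.3) + (1)²(0.1) + (8)²(0.1) = 13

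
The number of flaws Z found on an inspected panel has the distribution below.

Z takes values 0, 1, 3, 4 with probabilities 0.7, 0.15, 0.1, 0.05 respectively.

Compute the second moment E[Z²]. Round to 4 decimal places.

E[Z²] = (0)²(0.7) + (1)²(0.15) + (3)²(0.1) + (4)²(0.05) = 1.85

1.8500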